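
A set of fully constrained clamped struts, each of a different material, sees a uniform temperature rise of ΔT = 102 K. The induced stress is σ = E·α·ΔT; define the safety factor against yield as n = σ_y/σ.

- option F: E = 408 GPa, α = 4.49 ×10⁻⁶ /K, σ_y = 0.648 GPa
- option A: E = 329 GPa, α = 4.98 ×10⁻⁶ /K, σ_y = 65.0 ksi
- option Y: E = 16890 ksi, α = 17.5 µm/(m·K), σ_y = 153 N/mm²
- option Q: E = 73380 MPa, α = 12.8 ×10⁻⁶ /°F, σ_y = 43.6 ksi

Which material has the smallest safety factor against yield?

option Y

Converting E to GPa, α to ×10⁻⁶/K, σ_y to MPa, then σ and n for each:
  option F: E = 408.0, α = 4.49, σ_y = 648.0 → σ = 187 MPa, n = 3.47
  option A: E = 329.0, α = 4.98, σ_y = 448.2 → σ = 167 MPa, n = 2.68
  option Y: E = 116.5, α = 17.5, σ_y = 153.0 → σ = 208 MPa, n = 0.736
  option Q: E = 73.38, α = 23.0, σ_y = 300.6 → σ = 172 MPa, n = 1.74
Smallest n: option Y with n = 0.736.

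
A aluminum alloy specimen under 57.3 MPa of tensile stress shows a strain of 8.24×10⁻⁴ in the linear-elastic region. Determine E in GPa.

69.5 GPa

E = σ/ε = 57.3 MPa / 8.24×10⁻⁴ = 69540 MPa = 69.5 GPa.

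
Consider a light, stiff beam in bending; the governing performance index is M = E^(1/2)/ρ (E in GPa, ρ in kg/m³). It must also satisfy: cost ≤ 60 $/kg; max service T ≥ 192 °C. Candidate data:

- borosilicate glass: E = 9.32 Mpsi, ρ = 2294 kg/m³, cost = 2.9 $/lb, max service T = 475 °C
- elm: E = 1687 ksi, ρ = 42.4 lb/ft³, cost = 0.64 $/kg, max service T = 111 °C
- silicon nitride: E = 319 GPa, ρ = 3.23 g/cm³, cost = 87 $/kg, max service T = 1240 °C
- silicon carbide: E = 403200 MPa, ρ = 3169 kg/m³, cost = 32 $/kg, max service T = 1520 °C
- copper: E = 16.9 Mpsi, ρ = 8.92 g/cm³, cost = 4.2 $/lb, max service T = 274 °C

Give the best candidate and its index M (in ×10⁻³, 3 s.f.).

silicon carbide, M = 6.34×10⁻³

Screen on constraints: cost ≤ 60 $/kg; max service T ≥ 192 °C. Survivors: borosilicate glass, silicon carbide, copper.
Normalizing units and computing the index:
  borosilicate glass: E = 64.26 GPa, ρ = 2294 kg/m³
  silicon carbide: E = 403.2 GPa, ρ = 3169 kg/m³
  copper: E = 116.5 GPa, ρ = 8920 kg/m³
  silicon carbide: M = 6.34×10⁻³
  borosilicate glass: M = 3.49×10⁻³
  copper: M = 1.21×10⁻³
Highest index: silicon carbide.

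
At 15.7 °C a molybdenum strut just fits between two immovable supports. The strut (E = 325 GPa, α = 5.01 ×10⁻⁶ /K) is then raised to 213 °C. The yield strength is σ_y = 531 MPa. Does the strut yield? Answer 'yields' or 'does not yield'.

ΔT = 197.3 K. Constrained thermal stress σ = E·α·ΔT = 325.0×10³ MPa × 5.01×10⁻⁶ × 197.3 = 321 MPa (compressive).
Compare to σ_y = 531 MPa: σ < σ_y, so it does not yield.

does not yield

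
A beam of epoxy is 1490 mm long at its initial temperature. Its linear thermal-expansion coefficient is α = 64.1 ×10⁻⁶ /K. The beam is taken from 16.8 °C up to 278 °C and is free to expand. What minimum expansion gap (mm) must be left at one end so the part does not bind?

ΔT = 278 − 16.8 = 261.2 K.
ΔL = α·L₀·ΔT = 64.1×10⁻⁶ × 1490 mm × 261.2 K = 24.9 mm.

24.9 mm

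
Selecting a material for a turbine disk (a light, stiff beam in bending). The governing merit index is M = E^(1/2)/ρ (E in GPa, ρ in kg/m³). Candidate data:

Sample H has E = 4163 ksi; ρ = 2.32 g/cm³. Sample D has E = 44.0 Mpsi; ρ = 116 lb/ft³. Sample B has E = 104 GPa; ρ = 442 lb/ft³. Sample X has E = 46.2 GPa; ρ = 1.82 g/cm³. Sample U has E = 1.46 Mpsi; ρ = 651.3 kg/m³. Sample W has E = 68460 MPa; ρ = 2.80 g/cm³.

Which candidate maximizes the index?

After converting to SI:
  sample H: E = 28.70 GPa, ρ = 2320 kg/m³
  sample D: E = 303.4 GPa, ρ = 1858 kg/m³
  sample B: E = 104.0 GPa, ρ = 7080 kg/m³
  sample X: E = 46.20 GPa, ρ = 1820 kg/m³
  sample U: E = 10.07 GPa, ρ = 651.3 kg/m³
  sample W: E = 68.46 GPa, ρ = 2800 kg/m³
  sample D: M = 9.37×10⁻³
  sample U: M = 4.87×10⁻³
  sample X: M = 3.73×10⁻³
  sample W: M = 2.96×10⁻³
  sample H: M = 2.31×10⁻³
  sample B: M = 1.44×10⁻³
Sample D has the largest M.

sample D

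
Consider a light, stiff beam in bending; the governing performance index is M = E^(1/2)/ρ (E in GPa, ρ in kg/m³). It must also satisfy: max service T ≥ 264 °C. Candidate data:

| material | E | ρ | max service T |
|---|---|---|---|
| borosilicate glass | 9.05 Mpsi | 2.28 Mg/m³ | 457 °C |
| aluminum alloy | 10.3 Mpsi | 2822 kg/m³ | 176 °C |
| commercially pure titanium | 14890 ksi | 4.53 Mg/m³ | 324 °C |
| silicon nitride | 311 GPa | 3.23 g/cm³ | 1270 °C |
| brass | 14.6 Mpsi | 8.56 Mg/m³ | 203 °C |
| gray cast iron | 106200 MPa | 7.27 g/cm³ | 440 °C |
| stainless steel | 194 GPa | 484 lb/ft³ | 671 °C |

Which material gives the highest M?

silicon nitride

Screen on constraints: max service T ≥ 264 °C. Survivors: borosilicate glass, commercially pure titanium, silicon nitride, gray cast iron, stainless steel.
Normalizing units and computing the index:
  borosilicate glass: E = 62.40 GPa, ρ = 2280 kg/m³
  commercially pure titanium: E = 102.7 GPa, ρ = 4530 kg/m³
  silicon nitride: E = 311.0 GPa, ρ = 3230 kg/m³
  gray cast iron: E = 106.2 GPa, ρ = 7270 kg/m³
  stainless steel: E = 194.0 GPa, ρ = 7753 kg/m³
  silicon nitride: M = 5.46×10⁻³
  borosilicate glass: M = 3.46×10⁻³
  commercially pure titanium: M = 2.24×10⁻³
  stainless steel: M = 1.80×10⁻³
  gray cast iron: M = 1.42×10⁻³
Highest index: silicon nitride.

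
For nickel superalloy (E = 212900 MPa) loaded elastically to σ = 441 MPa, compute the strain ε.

E = 212900 MPa = 212.9 GPa = 212900 MPa.
ε = σ/E = 441 / 212900 = 2.07×10⁻³.

2.07×10⁻³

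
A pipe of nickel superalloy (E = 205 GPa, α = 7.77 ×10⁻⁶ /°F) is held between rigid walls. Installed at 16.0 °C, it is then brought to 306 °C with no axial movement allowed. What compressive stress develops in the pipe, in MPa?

α = 7.77×10⁻⁶/°F × 9/5 = 14.0×10⁻⁶/K.
ΔT = 290.0 K. Constrained thermal stress σ = E·α·ΔT = 205.0×10³ MPa × 14.0×10⁻⁶ × 290.0 = 831 MPa (compressive).

831 MPa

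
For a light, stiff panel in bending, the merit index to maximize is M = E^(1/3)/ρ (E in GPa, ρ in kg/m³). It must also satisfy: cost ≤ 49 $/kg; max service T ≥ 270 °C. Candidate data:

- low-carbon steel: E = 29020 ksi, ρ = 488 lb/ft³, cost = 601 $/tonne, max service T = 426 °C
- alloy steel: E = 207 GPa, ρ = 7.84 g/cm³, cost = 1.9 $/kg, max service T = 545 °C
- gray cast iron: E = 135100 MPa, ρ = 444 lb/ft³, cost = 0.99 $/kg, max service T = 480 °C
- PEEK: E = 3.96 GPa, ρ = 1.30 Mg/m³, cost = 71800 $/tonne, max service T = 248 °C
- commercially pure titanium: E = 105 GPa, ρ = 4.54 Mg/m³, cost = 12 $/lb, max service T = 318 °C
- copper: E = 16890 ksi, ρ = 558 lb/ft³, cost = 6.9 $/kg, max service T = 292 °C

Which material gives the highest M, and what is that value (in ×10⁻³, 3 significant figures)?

commercially pure titanium, M = 1.04×10⁻³

Screen on constraints: cost ≤ 49 $/kg; max service T ≥ 270 °C. Survivors: low-carbon steel, alloy steel, gray cast iron, commercially pure titanium, copper.
Putting every candidate on a common basis:
  low-carbon steel: E = 200.1 GPa, ρ = 7817 kg/m³
  alloy steel: E = 207.0 GPa, ρ = 7840 kg/m³
  gray cast iron: E = 135.1 GPa, ρ = 7112 kg/m³
  commercially pure titanium: E = 105.0 GPa, ρ = 4540 kg/m³
  copper: E = 116.5 GPa, ρ = 8938 kg/m³
  commercially pure titanium: M = 1.04×10⁻³
  alloy steel: M = 0.755×10⁻³
  low-carbon steel: M = 0.748×10⁻³
  gray cast iron: M = 0.721×10⁻³
  copper: M = 0.546×10⁻³
Highest index: commercially pure titanium.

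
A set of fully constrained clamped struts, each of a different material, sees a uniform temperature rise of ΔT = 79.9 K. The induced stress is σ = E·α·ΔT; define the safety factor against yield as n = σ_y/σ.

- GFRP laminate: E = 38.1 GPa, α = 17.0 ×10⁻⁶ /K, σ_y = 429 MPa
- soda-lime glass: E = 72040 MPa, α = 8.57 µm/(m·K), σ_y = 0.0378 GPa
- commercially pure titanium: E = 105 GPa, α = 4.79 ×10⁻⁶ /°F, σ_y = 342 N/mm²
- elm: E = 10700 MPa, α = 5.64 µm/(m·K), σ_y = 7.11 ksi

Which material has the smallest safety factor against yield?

soda-lime glass

Per material, after unit conversion:
  GFRP laminate: E = 38.10, α = 17.0, σ_y = 429.0 → σ = 51.8 MPa, n = 8.29
  soda-lime glass: E = 72.04, α = 8.57, σ_y = 37.80 → σ = 49.3 MPa, n = 0.766
  commercially pure titanium: E = 105.0, α = 8.62, σ_y = 342.0 → σ = 72.3 MPa, n = 4.73
  elm: E = 10.70, α = 5.64, σ_y = 49.02 → σ = 4.82 MPa, n = 10.2
The minimum is soda-lime glass at n = 0.766.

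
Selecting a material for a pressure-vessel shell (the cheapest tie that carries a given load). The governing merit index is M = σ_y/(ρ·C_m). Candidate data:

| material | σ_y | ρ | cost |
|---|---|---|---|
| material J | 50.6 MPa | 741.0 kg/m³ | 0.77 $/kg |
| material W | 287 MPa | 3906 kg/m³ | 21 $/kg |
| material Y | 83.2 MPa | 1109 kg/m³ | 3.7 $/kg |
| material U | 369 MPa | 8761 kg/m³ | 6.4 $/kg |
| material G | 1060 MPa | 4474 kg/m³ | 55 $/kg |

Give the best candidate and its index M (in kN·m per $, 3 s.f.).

Per-candidate index values:
  material J: M = 88.7 kN·m per $
  material Y: M = 20.3 kN·m per $
  material U: M = 6.58 kN·m per $
  material G: M = 4.31 kN·m per $
  material W: M = 3.50 kN·m per $
The maximum is for material J.

material J, M = 88.7 kN·m per $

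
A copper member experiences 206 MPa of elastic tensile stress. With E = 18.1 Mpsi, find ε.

1.65×10⁻³

E = 18.1 Mpsi = 124.8 GPa = 124800 MPa.
ε = σ/E = 206 / 124800 = 1.65×10⁻³.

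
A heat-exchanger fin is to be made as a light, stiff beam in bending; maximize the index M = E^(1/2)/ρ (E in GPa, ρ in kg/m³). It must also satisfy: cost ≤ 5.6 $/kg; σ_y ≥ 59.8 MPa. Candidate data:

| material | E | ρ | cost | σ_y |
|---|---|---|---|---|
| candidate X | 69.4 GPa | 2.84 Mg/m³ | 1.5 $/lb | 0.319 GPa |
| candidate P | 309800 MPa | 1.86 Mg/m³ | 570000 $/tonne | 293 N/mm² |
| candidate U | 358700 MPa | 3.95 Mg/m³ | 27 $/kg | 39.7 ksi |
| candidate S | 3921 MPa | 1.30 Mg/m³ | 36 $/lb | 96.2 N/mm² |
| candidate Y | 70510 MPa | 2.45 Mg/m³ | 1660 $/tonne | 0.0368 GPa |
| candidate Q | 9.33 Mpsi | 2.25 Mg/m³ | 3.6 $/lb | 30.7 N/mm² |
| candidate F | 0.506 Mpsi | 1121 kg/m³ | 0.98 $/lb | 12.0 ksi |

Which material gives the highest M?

Screen on constraints: cost ≤ 5.6 $/kg; σ_y ≥ 59.8 MPa. Survivors: candidate X, candidate F.
In SI units:
  candidate X: E = 69.40 GPa, ρ = 2840 kg/m³
  candidate F: E = 3.489 GPa, ρ = 1121 kg/m³
  candidate X: M = 2.93×10⁻³
  candidate F: M = 1.67×10⁻³
The maximum is for candidate X.

candidate X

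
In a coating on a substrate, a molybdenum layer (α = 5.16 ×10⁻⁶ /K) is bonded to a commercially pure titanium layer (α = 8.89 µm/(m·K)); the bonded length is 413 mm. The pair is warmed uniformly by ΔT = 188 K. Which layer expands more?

commercially pure titanium

α(molybdenum) = 5.16×10⁻⁶/K vs α(commercially pure titanium) = 8.89×10⁻⁶/K.
Higher α expands more for the same ΔT: commercially pure titanium.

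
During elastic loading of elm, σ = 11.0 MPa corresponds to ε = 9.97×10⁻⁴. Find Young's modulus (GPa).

11.0 GPa

E = σ/ε = 11.0 MPa / 9.97×10⁻⁴ = 11030 MPa = 11.0 GPa.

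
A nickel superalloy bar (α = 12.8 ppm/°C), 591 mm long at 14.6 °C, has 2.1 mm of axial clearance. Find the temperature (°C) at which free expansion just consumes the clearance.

α·L₀·ΔT = 2.1 mm ⇒ ΔT = 2.1 / (12.8×10⁻⁶ × 591.0) = 277.6 K.
T = 14.6 + 277.6 = 292.2 °C.

292 °C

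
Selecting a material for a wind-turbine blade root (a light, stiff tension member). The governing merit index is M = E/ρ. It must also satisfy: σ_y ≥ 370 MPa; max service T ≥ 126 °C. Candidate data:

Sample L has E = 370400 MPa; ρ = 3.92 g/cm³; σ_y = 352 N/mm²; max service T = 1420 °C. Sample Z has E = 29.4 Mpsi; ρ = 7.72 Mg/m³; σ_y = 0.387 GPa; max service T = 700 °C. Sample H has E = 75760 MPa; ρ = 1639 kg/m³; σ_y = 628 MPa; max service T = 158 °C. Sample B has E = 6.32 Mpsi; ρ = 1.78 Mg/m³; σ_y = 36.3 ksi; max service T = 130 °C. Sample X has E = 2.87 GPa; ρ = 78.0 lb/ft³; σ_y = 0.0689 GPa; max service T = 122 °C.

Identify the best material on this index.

sample H

Screen on constraints: σ_y ≥ 370 MPa; max service T ≥ 126 °C. Survivors: sample Z, sample H.
Putting every candidate on a common basis:
  sample Z: E = 202.7 GPa, ρ = 7720 kg/m³
  sample H: E = 75.76 GPa, ρ = 1639 kg/m³
  sample H: M = 46.2 MN·m/kg
  sample Z: M = 26.3 MN·m/kg
The maximum is for sample H.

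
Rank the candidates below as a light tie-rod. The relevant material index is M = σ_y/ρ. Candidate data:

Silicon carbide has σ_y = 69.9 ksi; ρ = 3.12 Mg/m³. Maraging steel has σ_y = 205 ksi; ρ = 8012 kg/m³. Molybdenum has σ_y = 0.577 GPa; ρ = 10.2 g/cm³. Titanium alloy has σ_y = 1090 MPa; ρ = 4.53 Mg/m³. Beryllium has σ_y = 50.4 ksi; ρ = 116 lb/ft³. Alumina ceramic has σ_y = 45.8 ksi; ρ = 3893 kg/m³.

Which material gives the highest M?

titanium alloy

In SI units:
  silicon carbide: σ_y = 481.9 MPa, ρ = 3120 kg/m³
  maraging steel: σ_y = 1413 MPa, ρ = 8012 kg/m³
  molybdenum: σ_y = 577.0 MPa, ρ = 10200 kg/m³
  titanium alloy: σ_y = 1090 MPa, ρ = 4530 kg/m³
  beryllium: σ_y = 347.5 MPa, ρ = 1858 kg/m³
  alumina ceramic: σ_y = 315.8 MPa, ρ = 3893 kg/m³
  titanium alloy: M = 241 kN·m/kg
  beryllium: M = 187 kN·m/kg
  maraging steel: M = 176 kN·m/kg
  silicon carbide: M = 154 kN·m/kg
  alumina ceramic: M = 81.1 kN·m/kg
  molybdenum: M = 56.6 kN·m/kg
Titanium alloy has the largest M.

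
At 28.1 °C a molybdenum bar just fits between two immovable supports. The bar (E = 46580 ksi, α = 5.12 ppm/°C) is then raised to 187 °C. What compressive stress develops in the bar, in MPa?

E = 46580 ksi = 321.2 GPa.
ΔT = 158.9 K. Constrained thermal stress σ = E·α·ΔT = 321.2×10³ MPa × 5.12×10⁻⁶ × 158.9 = 261 MPa (compressive).

261 MPa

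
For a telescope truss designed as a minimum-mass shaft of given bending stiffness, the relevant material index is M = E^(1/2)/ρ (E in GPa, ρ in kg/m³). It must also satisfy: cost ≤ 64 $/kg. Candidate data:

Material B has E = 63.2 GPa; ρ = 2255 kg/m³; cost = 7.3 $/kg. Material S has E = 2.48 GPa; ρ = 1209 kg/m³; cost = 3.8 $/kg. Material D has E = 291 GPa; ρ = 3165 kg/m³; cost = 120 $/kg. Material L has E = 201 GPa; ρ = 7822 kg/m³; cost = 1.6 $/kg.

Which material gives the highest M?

Screen on constraints: cost ≤ 64 $/kg. Survivors: material B, material S, material L.
Evaluate M for each candidate:
  material B: M = 3.53×10⁻³
  material L: M = 1.81×10⁻³
  material S: M = 1.30×10⁻³
Material B ranks first.

material B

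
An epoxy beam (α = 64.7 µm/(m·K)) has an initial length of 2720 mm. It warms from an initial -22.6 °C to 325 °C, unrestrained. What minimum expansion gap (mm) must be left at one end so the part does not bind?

61.2 mm

ΔT = 325 − (-22.6) = 347.6 K.
ΔL = α·L₀·ΔT = 64.7×10⁻⁶ × 2720 mm × 347.6 K = 61.2 mm.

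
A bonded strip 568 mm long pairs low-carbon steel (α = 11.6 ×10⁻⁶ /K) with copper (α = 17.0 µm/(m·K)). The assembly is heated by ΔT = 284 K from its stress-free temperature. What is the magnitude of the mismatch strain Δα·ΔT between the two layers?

Δα = |11.6 − 17.0|×10⁻⁶/K = 5.40×10⁻⁶/K.
Mismatch strain = Δα·ΔT = 5.40×10⁻⁶ × 284.0 = 1.53×10⁻³.

1.53×10⁻³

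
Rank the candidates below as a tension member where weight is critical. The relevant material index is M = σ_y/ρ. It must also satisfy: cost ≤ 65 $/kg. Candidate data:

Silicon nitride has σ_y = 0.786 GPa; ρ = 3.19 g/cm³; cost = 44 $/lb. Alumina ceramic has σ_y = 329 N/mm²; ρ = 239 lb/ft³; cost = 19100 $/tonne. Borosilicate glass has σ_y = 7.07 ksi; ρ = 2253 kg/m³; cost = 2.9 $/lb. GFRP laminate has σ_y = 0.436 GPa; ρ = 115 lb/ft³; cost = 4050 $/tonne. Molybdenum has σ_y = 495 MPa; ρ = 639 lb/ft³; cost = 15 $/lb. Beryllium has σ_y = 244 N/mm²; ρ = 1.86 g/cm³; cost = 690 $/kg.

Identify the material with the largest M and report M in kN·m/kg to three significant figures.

Screen on constraints: cost ≤ 65 $/kg. Survivors: alumina ceramic, borosilicate glass, GFRP laminate, molybdenum.
Normalizing units and computing the index:
  alumina ceramic: σ_y = 329.0 MPa, ρ = 3828 kg/m³
  borosilicate glass: σ_y = 48.75 MPa, ρ = 2253 kg/m³
  GFRP laminate: σ_y = 436.0 MPa, ρ = 1842 kg/m³
  molybdenum: σ_y = 495.0 MPa, ρ = 10240 kg/m³
  GFRP laminate: M = 237 kN·m/kg
  alumina ceramic: M = 85.9 kN·m/kg
  molybdenum: M = 48.4 kN·m/kg
  borosilicate glass: M = 21.6 kN·m/kg
Highest index: GFRP laminate.

GFRP laminate, M = 237 kN·m/kg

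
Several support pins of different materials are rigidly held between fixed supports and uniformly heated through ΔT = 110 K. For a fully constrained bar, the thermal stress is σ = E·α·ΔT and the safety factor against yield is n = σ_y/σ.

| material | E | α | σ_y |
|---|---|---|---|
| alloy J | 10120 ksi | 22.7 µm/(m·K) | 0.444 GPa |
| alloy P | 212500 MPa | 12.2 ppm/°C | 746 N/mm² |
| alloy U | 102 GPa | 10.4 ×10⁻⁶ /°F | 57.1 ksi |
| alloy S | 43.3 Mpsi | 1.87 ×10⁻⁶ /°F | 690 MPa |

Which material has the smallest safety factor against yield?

alloy U

Per material, after unit conversion:
  alloy J: E = 69.77, α = 22.7, σ_y = 444.0 → σ = 174 MPa, n = 2.55
  alloy P: E = 212.5, α = 12.2, σ_y = 746.0 → σ = 285 MPa, n = 2.62
  alloy U: E = 102.0, α = 18.7, σ_y = 393.7 → σ = 210 MPa, n = 1.87
  alloy S: E = 298.5, α = 3.37, σ_y = 690.0 → σ = 111 MPa, n = 6.24
The minimum is alloy U at n = 1.87.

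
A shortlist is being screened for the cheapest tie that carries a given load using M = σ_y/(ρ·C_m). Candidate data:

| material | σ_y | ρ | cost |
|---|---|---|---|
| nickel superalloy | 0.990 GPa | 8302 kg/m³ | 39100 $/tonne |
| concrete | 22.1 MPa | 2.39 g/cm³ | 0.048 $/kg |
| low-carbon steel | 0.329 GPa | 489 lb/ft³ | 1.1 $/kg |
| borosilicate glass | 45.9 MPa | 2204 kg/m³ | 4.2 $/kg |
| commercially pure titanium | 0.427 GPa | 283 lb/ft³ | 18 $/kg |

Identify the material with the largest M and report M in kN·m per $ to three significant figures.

Convert each candidate to consistent units, then evaluate M:
  nickel superalloy: σ_y = 990.0 MPa, ρ = 8302 kg/m³, cost = 39.10 $/kg
  concrete: σ_y = 22.10 MPa, ρ = 2390 kg/m³, cost = 0.04800 $/kg
  low-carbon steel: σ_y = 329.0 MPa, ρ = 7833 kg/m³, cost = 1.100 $/kg
  borosilicate glass: σ_y = 45.90 MPa, ρ = 2204 kg/m³, cost = 4.200 $/kg
  commercially pure titanium: σ_y = 427.0 MPa, ρ = 4533 kg/m³, cost = 18.00 $/kg
  concrete: M = 193 kN·m per $
  low-carbon steel: M = 38.2 kN·m per $
  commercially pure titanium: M = 5.23 kN·m per $
  borosilicate glass: M = 4.96 kN·m per $
  nickel superalloy: M = 3.05 kN·m per $
Highest index: concrete.

concrete, M = 193 kN·m per $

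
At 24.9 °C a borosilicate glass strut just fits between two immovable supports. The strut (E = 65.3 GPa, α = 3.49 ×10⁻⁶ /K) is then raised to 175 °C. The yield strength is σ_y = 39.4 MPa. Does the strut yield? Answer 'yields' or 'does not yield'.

does not yield

ΔT = 150.1 K. Constrained thermal stress σ = E·α·ΔT = 65.30×10³ MPa × 3.49×10⁻⁶ × 150.1 = 34.2 MPa (compressive).
Compare to σ_y = 39.4 MPa: σ < σ_y, so it does not yield.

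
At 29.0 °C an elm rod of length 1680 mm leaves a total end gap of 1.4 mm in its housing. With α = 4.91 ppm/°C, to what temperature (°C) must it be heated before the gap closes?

199 °C

α·L₀·ΔT = 1.4 mm ⇒ ΔT = 1.4 / (4.91×10⁻⁶ × 1680.0) = 169.7 K.
T = 29.0 + 169.7 = 198.7 °C.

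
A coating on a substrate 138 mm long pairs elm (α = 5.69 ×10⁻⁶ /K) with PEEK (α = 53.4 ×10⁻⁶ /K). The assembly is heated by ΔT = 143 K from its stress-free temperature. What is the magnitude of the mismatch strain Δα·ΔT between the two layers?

Δα = |5.69 − 53.4|×10⁻⁶/K = 47.7×10⁻⁶/K.
Mismatch strain = Δα·ΔT = 47.7×10⁻⁶ × 143.0 = 6.82×10⁻³.

6.82×10⁻³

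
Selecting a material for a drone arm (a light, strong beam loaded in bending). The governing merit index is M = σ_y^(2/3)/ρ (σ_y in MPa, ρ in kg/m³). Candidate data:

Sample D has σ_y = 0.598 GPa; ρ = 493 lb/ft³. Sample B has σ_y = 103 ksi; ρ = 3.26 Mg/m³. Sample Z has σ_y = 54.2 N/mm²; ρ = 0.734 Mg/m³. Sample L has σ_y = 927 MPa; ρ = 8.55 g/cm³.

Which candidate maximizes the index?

sample B

Putting every candidate on a common basis:
  sample D: σ_y = 598.0 MPa, ρ = 7897 kg/m³
  sample B: σ_y = 710.2 MPa, ρ = 3260 kg/m³
  sample Z: σ_y = 54.20 MPa, ρ = 734.0 kg/m³
  sample L: σ_y = 927.0 MPa, ρ = 8550 kg/m³
  sample B: M = 24.4×10⁻³
  sample Z: M = 19.5×10⁻³
  sample L: M = 11.1×10⁻³
  sample D: M = 8.99×10⁻³
The maximum is for sample B.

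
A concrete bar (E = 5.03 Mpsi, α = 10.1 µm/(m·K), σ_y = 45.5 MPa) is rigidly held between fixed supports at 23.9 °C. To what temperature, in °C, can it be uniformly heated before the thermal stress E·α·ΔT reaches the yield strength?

E = 5.03 Mpsi = 34.68 GPa.
E·α·ΔT = 45.50 MPa ⇒ ΔT = 45.50 / (34.68×10³ × 10.1×10⁻⁶) = 129.9 K.
T = 23.9 + 129.9 = 153.8 °C.

154 °C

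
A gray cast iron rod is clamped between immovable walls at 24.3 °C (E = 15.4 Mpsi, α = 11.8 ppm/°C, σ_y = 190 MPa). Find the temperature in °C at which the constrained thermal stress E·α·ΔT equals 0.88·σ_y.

E = 15.4 Mpsi = 106.2 GPa.
E·α·ΔT = 167.2 MPa ⇒ ΔT = 167.2 / (106.2×10³ × 11.8×10⁻⁶) = 133.4 K.
T = 24.3 + 133.4 = 157.7 °C.

158 °C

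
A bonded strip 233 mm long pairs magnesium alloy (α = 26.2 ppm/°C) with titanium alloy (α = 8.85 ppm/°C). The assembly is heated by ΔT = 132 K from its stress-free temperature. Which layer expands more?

magnesium alloy

α(magnesium alloy) = 26.2×10⁻⁶/K vs α(titanium alloy) = 8.85×10⁻⁶/K.
Higher α expands more for the same ΔT: magnesium alloy.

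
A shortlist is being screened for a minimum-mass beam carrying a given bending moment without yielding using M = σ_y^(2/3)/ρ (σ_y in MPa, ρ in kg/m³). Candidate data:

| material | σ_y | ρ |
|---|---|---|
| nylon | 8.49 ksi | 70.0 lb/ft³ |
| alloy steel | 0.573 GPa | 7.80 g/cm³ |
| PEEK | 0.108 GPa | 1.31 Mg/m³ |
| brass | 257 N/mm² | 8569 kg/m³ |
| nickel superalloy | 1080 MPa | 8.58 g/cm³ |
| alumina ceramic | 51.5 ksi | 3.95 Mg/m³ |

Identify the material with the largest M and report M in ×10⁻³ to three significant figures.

PEEK, M = 17.3×10⁻³

Convert each candidate to consistent units, then evaluate M:
  nylon: σ_y = 58.54 MPa, ρ = 1121 kg/m³
  alloy steel: σ_y = 573.0 MPa, ρ = 7800 kg/m³
  PEEK: σ_y = 108.0 MPa, ρ = 1310 kg/m³
  brass: σ_y = 257.0 MPa, ρ = 8569 kg/m³
  nickel superalloy: σ_y = 1080 MPa, ρ = 8580 kg/m³
  alumina ceramic: σ_y = 355.1 MPa, ρ = 3950 kg/m³
  PEEK: M = 17.3×10⁻³
  nylon: M = 13.4×10⁻³
  alumina ceramic: M = 12.7×10⁻³
  nickel superalloy: M = 12.3×10⁻³
  alloy steel: M = 8.84×10⁻³
  brass: M = 4.72×10⁻³
PEEK ranks first.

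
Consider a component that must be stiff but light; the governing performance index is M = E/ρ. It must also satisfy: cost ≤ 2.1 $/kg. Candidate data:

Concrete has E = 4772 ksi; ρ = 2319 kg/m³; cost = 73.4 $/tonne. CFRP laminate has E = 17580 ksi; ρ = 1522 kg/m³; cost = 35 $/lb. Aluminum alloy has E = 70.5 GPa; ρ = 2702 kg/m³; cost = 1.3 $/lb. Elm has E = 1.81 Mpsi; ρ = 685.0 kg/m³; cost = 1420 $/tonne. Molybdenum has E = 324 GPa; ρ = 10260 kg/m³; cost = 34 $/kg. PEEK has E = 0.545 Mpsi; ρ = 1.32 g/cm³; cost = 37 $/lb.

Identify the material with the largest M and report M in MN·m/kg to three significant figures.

elm, M = 18.2 MN·m/kg

Screen on constraints: cost ≤ 2.1 $/kg. Survivors: concrete, elm.
Normalizing units and computing the index:
  concrete: E = 32.90 GPa, ρ = 2319 kg/m³
  elm: E = 12.48 GPa, ρ = 685.0 kg/m³
  elm: M = 18.2 MN·m/kg
  concrete: M = 14.2 MN·m/kg
Highest index: elm.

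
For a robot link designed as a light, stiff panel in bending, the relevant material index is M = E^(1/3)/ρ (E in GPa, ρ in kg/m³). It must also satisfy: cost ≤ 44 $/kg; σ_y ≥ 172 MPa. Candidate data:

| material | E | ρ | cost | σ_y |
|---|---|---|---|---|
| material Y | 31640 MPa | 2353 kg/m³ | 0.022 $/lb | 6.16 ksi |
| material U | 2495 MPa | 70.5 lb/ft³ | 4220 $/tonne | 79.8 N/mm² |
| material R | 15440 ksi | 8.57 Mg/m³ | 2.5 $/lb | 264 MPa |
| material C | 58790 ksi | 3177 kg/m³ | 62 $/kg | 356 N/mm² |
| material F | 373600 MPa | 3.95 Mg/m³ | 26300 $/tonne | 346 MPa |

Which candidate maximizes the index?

material F

Screen on constraints: cost ≤ 44 $/kg; σ_y ≥ 172 MPa. Survivors: material R, material F.
In SI units:
  material R: E = 106.5 GPa, ρ = 8570 kg/m³
  material F: E = 373.6 GPa, ρ = 3950 kg/m³
  material F: M = 1.82×10⁻³
  material R: M = 0.553×10⁻³
Material F has the largest M.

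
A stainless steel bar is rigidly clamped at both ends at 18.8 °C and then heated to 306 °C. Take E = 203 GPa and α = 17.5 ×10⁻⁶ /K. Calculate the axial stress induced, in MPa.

1020 MPa

ΔT = 287.2 K. Constrained thermal stress σ = E·α·ΔT = 203.0×10³ MPa × 17.5×10⁻⁶ × 287.2 = 1020 MPa (compressive).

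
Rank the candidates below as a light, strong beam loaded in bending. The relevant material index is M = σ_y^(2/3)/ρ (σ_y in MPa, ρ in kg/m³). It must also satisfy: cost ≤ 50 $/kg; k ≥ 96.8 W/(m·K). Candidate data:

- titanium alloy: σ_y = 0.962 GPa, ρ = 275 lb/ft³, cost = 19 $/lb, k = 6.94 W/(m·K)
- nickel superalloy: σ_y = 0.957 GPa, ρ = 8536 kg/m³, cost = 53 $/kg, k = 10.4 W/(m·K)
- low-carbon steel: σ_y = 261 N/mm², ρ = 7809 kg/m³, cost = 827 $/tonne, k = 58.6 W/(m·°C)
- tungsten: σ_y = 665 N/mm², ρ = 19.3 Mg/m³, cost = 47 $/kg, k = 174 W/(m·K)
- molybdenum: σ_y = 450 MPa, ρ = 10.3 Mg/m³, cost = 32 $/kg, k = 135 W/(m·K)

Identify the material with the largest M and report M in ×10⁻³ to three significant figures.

molybdenum, M = 5.70×10⁻³

Screen on constraints: cost ≤ 50 $/kg; k ≥ 96.8 W/(m·K). Survivors: tungsten, molybdenum.
In SI units:
  tungsten: σ_y = 665.0 MPa, ρ = 19300 kg/m³
  molybdenum: σ_y = 450.0 MPa, ρ = 10300 kg/m³
  molybdenum: M = 5.70×10⁻³
  tungsten: M = 3.95×10⁻³
Highest index: molybdenum.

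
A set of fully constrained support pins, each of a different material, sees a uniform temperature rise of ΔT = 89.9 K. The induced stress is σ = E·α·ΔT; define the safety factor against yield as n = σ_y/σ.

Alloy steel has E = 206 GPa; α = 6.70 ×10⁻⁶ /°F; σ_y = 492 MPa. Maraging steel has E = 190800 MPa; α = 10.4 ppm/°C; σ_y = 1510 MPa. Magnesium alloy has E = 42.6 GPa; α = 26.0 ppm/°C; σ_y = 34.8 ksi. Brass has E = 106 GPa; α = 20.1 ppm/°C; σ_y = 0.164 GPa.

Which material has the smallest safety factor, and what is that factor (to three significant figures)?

Converting E to GPa, α to ×10⁻⁶/K, σ_y to MPa, then σ and n for each:
  alloy steel: E = 206.0, α = 12.1, σ_y = 492.0 → σ = 223 MPa, n = 2.20
  maraging steel: E = 190.8, α = 10.4, σ_y = 1510 → σ = 178 MPa, n = 8.46
  magnesium alloy: E = 42.60, α = 26.0, σ_y = 239.9 → σ = 99.6 MPa, n = 2.41
  brass: E = 106.0, α = 20.1, σ_y = 164.0 → σ = 192 MPa, n = 0.856
The minimum is brass at n = 0.856.

brass, n = 0.856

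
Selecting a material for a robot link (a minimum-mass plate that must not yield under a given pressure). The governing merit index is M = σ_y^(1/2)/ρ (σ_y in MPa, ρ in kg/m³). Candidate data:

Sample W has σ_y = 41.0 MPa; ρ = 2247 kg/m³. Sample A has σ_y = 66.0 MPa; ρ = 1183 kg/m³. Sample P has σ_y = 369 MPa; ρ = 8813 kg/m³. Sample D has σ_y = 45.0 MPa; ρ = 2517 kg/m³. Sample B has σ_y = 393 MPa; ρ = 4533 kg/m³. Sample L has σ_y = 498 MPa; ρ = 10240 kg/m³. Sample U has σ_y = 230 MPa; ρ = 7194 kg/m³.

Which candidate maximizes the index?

Per-candidate index values:
  sample A: M = 6.87×10⁻³
  sample B: M = 4.37×10⁻³
  sample W: M = 2.85×10⁻³
  sample D: M = 2.67×10⁻³
  sample P: M = 2.18×10⁻³
  sample L: M = 2.18×10⁻³
  sample U: M = 2.11×10⁻³
Sample A ranks first.

sample A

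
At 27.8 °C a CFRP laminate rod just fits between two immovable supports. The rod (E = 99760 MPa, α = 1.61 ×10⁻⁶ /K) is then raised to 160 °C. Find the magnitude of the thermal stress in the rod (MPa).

21.2 MPa

E = 99760 MPa = 99.76 GPa.
ΔT = 132.2 K. Constrained thermal stress σ = E·α·ΔT = 99.76×10³ MPa × 1.61×10⁻⁶ × 132.2 = 21.2 MPa (compressive).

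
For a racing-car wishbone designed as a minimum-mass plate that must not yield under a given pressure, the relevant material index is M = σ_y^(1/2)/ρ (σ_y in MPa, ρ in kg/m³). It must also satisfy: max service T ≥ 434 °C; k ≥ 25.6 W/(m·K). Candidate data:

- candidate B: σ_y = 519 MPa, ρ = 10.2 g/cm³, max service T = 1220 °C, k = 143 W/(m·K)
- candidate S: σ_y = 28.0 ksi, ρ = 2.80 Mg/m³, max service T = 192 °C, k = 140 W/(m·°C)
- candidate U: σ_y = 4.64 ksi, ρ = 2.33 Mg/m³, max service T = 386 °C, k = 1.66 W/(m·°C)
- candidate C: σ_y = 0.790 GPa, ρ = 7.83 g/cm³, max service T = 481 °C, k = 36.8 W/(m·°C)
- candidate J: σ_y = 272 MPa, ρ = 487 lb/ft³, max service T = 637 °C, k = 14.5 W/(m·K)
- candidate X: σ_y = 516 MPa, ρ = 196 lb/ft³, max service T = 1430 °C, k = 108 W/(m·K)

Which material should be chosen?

candidate X

Screen on constraints: max service T ≥ 434 °C; k ≥ 25.6 W/(m·K). Survivors: candidate B, candidate C, candidate X.
Normalizing units and computing the index:
  candidate B: σ_y = 519.0 MPa, ρ = 10200 kg/m³
  candidate C: σ_y = 790.0 MPa, ρ = 7830 kg/m³
  candidate X: σ_y = 516.0 MPa, ρ = 3140 kg/m³
  candidate X: M = 7.24×10⁻³
  candidate C: M = 3.59×10⁻³
  candidate B: M = 2.23×10⁻³
Candidate X ranks first.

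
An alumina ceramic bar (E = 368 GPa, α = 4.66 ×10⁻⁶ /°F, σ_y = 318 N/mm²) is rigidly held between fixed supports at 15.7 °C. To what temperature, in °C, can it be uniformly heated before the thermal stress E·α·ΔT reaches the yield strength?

α = 4.66×10⁻⁶/°F × 9/5 = 8.39×10⁻⁶/K.
σ_y = 318 N/mm² = 318.0 MPa.
E·α·ΔT = 318.0 MPa ⇒ ΔT = 318.0 / (368.0×10³ × 8.39×10⁻⁶) = 103.0 K.
T = 15.7 + 103.0 = 118.7 °C.

119 °C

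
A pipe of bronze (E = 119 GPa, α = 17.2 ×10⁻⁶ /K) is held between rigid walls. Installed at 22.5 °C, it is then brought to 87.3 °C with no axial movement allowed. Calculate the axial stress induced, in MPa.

133 MPa

ΔT = 64.80 K. Constrained thermal stress σ = E·α·ΔT = 119.0×10³ MPa × 17.2×10⁻⁶ × 64.80 = 133 MPa (compressive).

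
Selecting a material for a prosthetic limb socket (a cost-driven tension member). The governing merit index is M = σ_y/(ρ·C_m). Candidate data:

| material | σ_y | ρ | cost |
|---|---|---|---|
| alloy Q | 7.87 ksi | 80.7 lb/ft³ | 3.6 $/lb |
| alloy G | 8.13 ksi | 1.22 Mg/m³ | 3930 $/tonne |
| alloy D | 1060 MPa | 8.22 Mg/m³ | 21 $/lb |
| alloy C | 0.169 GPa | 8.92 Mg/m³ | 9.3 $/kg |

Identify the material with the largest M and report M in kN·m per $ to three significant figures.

alloy G, M = 11.7 kN·m per $

In SI units:
  alloy Q: σ_y = 54.26 MPa, ρ = 1293 kg/m³, cost = 7.937 $/kg
  alloy G: σ_y = 56.05 MPa, ρ = 1220 kg/m³, cost = 3.930 $/kg
  alloy D: σ_y = 1060 MPa, ρ = 8220 kg/m³, cost = 46.30 $/kg
  alloy C: σ_y = 169.0 MPa, ρ = 8920 kg/m³, cost = 9.300 $/kg
  alloy G: M = 11.7 kN·m per $
  alloy Q: M = 5.29 kN·m per $
  alloy D: M = 2.79 kN·m per $
  alloy C: M = 2.04 kN·m per $
Alloy G has the largest M.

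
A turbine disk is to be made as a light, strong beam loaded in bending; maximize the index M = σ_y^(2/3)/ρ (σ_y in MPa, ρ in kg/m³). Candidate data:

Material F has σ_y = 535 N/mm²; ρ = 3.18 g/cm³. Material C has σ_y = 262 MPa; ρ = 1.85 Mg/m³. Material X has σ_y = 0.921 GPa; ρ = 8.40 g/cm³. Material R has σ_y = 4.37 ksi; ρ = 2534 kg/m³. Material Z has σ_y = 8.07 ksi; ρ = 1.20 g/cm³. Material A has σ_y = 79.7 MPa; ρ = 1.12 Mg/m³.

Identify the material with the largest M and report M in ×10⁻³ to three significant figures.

In SI units:
  material F: σ_y = 535.0 MPa, ρ = 3180 kg/m³
  material C: σ_y = 262.0 MPa, ρ = 1850 kg/m³
  material X: σ_y = 921.0 MPa, ρ = 8400 kg/m³
  material R: σ_y = 30.13 MPa, ρ = 2534 kg/m³
  material Z: σ_y = 55.64 MPa, ρ = 1200 kg/m³
  material A: σ_y = 79.70 MPa, ρ = 1120 kg/m³
  material C: M = 22.1×10⁻³
  material F: M = 20.7×10⁻³
  material A: M = 16.5×10⁻³
  material Z: M = 12.1×10⁻³
  material X: M = 11.3×10⁻³
  material R: M = 3.82×10⁻³
Material C ranks first.

material C, M = 22.1×10⁻³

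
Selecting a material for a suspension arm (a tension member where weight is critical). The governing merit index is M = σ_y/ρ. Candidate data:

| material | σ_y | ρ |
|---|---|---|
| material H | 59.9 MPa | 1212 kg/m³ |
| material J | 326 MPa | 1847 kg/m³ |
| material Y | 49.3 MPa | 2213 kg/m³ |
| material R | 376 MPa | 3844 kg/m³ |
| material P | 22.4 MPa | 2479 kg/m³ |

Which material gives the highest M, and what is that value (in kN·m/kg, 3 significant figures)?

Per-candidate index values:
  material J: M = 177 kN·m/kg
  material R: M = 97.8 kN·m/kg
  material H: M = 49.4 kN·m/kg
  material Y: M = 22.3 kN·m/kg
  material P: M = 9.04 kN·m/kg
Material J has the largest M.

material J, M = 177 kN·m/kg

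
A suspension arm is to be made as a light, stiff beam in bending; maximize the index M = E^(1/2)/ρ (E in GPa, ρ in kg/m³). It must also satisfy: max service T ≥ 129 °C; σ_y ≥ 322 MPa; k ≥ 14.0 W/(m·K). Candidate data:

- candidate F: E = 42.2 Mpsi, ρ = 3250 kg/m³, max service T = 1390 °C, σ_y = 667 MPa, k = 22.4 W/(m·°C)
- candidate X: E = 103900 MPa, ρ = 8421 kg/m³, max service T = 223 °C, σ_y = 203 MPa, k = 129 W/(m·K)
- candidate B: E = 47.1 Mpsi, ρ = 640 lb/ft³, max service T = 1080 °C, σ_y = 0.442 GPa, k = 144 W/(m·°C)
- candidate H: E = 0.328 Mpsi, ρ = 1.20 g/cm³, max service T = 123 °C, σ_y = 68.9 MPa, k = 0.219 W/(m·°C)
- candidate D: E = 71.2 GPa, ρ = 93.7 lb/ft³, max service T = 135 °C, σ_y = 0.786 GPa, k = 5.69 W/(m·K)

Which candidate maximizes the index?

Screen on constraints: max service T ≥ 129 °C; σ_y ≥ 322 MPa; k ≥ 14.0 W/(m·K). Survivors: candidate F, candidate B.
Normalizing units and computing the index:
  candidate F: E = 291.0 GPa, ρ = 3250 kg/m³
  candidate B: E = 324.7 GPa, ρ = 10250 kg/m³
  candidate F: M = 5.25×10⁻³
  candidate B: M = 1.76×10⁻³
The maximum is for candidate F.

candidate F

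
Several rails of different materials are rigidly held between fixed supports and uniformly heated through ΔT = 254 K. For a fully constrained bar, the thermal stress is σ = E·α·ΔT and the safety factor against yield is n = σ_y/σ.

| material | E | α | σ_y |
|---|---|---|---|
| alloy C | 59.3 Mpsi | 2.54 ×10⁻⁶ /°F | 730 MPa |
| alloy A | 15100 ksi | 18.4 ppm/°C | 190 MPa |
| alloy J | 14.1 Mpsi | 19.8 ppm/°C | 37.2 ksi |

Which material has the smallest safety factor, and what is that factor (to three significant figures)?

In consistent units (E in GPa, α in ×10⁻⁶/K, σ_y in MPa):
  alloy C: E = 408.9, α = 4.57, σ_y = 730.0 → σ = 475 MPa, n = 1.54
  alloy A: E = 104.1, α = 18.4, σ_y = 190.0 → σ = 487 MPa, n = 0.390
  alloy J: E = 97.22, α = 19.8, σ_y = 256.5 → σ = 489 MPa, n = 0.525
Alloy A has the lowest safety factor, n = 0.390.

alloy A, n = 0.390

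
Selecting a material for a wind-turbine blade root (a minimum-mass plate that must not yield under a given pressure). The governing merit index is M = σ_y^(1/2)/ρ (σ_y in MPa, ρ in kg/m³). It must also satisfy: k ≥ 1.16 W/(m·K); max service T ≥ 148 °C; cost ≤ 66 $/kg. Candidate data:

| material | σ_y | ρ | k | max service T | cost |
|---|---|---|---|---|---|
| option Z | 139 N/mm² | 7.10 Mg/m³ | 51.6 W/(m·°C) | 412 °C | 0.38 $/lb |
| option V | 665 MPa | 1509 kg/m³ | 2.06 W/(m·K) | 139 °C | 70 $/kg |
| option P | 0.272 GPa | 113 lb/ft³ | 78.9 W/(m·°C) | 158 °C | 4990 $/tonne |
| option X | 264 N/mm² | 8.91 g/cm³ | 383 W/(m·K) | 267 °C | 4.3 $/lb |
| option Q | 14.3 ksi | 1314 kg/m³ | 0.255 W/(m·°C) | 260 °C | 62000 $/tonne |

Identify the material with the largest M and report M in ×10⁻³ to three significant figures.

Screen on constraints: k ≥ 1.16 W/(m·K); max service T ≥ 148 °C; cost ≤ 66 $/kg. Survivors: option Z, option P, option X.
After converting to SI:
  option Z: σ_y = 139.0 MPa, ρ = 7100 kg/m³
  option P: σ_y = 272.0 MPa, ρ = 1810 kg/m³
  option X: σ_y = 264.0 MPa, ρ = 8910 kg/m³
  option P: M = 9.11×10⁻³
  option X: M = 1.82×10⁻³
  option Z: M = 1.66×10⁻³
Option P has the largest M.

option P, M = 9.11×10⁻³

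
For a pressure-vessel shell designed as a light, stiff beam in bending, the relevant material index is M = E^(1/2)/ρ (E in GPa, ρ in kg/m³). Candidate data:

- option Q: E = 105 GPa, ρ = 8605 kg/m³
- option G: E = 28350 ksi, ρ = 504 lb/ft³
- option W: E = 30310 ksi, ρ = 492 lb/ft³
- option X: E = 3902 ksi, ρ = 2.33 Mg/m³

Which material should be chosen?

After converting to SI:
  option Q: E = 105.0 GPa, ρ = 8605 kg/m³
  option G: E = 195.5 GPa, ρ = 8073 kg/m³
  option W: E = 209.0 GPa, ρ = 7881 kg/m³
  option X: E = 26.90 GPa, ρ = 2330 kg/m³
  option X: M = 2.23×10⁻³
  option W: M = 1.83×10⁻³
  option G: M = 1.73×10⁻³
  option Q: M = 1.19×10⁻³
The maximum is for option X.

option X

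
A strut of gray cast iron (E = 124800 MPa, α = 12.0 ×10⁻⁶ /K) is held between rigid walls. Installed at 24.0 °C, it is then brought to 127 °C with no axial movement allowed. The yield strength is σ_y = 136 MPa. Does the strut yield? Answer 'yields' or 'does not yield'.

E = 124800 MPa = 124.8 GPa.
ΔT = 103.0 K. Constrained thermal stress σ = E·α·ΔT = 124.8×10³ MPa × 12.0×10⁻⁶ × 103.0 = 154 MPa (compressive).
Compare to σ_y = 136 MPa: σ ≥ σ_y, so it yields.

yields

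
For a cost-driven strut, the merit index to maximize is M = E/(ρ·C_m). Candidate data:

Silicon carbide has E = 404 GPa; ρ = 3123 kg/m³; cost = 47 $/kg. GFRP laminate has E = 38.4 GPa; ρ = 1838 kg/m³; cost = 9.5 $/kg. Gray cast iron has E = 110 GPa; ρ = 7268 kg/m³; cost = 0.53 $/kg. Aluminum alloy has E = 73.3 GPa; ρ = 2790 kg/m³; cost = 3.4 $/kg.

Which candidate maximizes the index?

Computing M directly (units already consistent):
  gray cast iron: M = 28.6 MN·m per $
  aluminum alloy: M = 7.73 MN·m per $
  silicon carbide: M = 2.75 MN·m per $
  GFRP laminate: M = 2.20 MN·m per $
Gray cast iron has the largest M.

gray cast iron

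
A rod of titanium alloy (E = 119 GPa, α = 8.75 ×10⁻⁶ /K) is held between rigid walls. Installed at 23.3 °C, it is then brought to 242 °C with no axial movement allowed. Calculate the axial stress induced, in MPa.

ΔT = 218.7 K. Constrained thermal stress σ = E·α·ΔT = 119.0×10³ MPa × 8.75×10⁻⁶ × 218.7 = 228 MPa (compressive).

228 MPa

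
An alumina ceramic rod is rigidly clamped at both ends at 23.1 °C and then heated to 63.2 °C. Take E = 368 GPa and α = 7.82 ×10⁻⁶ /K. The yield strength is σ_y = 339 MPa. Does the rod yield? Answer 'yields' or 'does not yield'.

does not yield

ΔT = 40.10 K. Constrained thermal stress σ = E·α·ΔT = 368.0×10³ MPa × 7.82×10⁻⁶ × 40.10 = 115 MPa (compressive).
Compare to σ_y = 339 MPa: σ < σ_y, so it does not yield.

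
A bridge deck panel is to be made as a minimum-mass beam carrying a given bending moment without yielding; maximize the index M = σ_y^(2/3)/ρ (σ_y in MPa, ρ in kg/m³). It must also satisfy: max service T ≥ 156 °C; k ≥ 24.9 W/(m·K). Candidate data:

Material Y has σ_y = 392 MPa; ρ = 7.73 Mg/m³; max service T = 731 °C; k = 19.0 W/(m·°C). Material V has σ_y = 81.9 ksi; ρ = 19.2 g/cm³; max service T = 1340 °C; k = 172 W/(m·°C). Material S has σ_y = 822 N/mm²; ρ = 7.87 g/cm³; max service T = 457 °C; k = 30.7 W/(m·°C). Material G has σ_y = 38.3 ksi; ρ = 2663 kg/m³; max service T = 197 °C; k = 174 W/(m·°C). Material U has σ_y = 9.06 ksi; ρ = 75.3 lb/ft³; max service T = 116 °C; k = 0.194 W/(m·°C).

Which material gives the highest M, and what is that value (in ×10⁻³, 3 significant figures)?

Screen on constraints: max service T ≥ 156 °C; k ≥ 24.9 W/(m·K). Survivors: material V, material S, material G.
Putting every candidate on a common basis:
  material V: σ_y = 564.7 MPa, ρ = 19200 kg/m³
  material S: σ_y = 822.0 MPa, ρ = 7870 kg/m³
  material G: σ_y = 264.1 MPa, ρ = 2663 kg/m³
  material G: M = 15.5×10⁻³
  material S: M = 11.1×10⁻³
  material V: M = 3.56×10⁻³
The maximum is for material G.

material G, M = 15.5×10⁻³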